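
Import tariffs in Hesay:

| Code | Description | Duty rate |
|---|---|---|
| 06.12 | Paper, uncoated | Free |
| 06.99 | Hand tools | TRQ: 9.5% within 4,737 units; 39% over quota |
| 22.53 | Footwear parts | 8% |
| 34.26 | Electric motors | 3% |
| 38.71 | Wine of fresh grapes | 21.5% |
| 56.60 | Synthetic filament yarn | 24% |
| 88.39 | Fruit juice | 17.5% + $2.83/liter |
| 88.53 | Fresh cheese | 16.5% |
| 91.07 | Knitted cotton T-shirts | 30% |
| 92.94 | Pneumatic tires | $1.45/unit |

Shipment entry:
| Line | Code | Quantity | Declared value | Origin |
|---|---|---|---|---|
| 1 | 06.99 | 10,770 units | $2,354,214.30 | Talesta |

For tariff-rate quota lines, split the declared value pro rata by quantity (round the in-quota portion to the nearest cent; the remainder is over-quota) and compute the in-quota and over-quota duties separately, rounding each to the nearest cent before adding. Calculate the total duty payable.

$612,682.63

Line 1 (06.99, Talesta, 10,770 units, $2,354,214.30):
Code 06.99 is under a tariff-rate quota (threshold 4,737 units). In-quota: 4,737 units at 9.5%; over-quota: 6,033 units at 39%.
Pro-rata value split: in-quota = $2,354,214.30 × 4,737/10,770 = $1,035,460.83; over-quota = $2,354,214.30 − $1,035,460.83 = $1,318,753.47.
In-quota duty = $1,035,460.83 × 9.5% = $98,368.78. Over-quota duty = $1,318,753.47 × 39% = $514,313.85.
Line duty = $98,368.78 + $514,313.85 = $612,682.63.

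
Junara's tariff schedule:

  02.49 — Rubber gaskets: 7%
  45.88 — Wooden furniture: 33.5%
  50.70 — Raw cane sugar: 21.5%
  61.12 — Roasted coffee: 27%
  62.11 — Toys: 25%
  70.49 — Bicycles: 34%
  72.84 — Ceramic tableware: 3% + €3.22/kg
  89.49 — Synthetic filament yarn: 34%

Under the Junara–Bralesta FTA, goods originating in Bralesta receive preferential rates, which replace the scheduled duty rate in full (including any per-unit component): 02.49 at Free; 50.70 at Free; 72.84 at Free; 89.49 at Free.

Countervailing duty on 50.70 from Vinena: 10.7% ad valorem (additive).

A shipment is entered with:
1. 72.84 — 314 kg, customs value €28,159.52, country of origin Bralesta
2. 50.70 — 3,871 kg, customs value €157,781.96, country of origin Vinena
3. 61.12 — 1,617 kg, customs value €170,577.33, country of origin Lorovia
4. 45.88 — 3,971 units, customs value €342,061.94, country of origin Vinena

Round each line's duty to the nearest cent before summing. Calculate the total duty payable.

€211,452.42

Line 1 (72.84, Bralesta, 314 kg, €28,159.52):
Base rate for 72.84 is 3% + €3.22/kg.
Origin Bralesta qualifies under the Junara–Bralesta agreement and 72.84 is covered: preferential rate Free applies instead.
Duty = €28,159.52 × 0% = €0.00.
Line 2 (50.70, Vinena, 3,871 kg, €157,781.96):
Base rate for 50.70 is 21.5%.
50.70 has an FTA preferential rate, but origin Vinena is not Bralesta; base rate stands.
Additional duty on 50.70 from Vinena: +10.7%. Applied ad valorem rate: 21.5% + 10.7% = 32.2%.
Duty = €157,781.96 × 32.2% = €50,805.79.
Line 3 (61.12, Lorovia, 1,617 kg, €170,577.33):
Base rate for 61.12 is 27%.
Duty = €170,577.33 × 27% = €46,055.88.
Line 4 (45.88, Vinena, 3,971 units, €342,061.94):
Base rate for 45.88 is 33.5%.
Duty = €342,061.94 × 33.5% = €114,590.75.
Total = €0.00 + €50,805.79 + €46,055.88 + €114,590.75 = €211,452.42.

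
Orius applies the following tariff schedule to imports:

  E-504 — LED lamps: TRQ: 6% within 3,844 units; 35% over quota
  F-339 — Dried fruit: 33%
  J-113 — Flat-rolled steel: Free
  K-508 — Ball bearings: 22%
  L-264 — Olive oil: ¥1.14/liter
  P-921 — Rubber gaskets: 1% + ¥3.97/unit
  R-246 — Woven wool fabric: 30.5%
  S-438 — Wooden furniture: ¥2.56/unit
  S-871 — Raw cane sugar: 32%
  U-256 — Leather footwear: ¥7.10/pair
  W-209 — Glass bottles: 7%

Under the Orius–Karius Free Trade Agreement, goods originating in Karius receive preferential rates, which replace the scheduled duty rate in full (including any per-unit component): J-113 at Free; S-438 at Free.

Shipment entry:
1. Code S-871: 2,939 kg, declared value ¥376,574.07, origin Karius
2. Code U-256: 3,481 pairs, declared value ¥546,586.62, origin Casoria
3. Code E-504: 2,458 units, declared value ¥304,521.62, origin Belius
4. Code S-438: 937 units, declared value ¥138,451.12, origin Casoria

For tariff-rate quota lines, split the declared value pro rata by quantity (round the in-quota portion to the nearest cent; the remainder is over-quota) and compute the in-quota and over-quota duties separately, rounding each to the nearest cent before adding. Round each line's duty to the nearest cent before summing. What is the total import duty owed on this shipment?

Line 1 (S-871, Karius, 2,939 kg, ¥376,574.07):
Base rate for S-871 is 32%.
Origin Karius is the FTA partner but S-871 is not on the preference list; base rate stands.
Duty = ¥376,574.07 × 32% = ¥120,503.70.
Line 2 (U-256, Casoria, 3,481 pairs, ¥546,586.62):
Base rate for U-256 is ¥7.10/pair.
Duty = 3,481 × ¥7.10 = ¥24,715.10.
Line 3 (E-504, Belius, 2,458 units, ¥304,521.62):
Code E-504 is under a tariff-rate quota (threshold 3,844 units). Quantity 2,458 units is within the quota, so the in-quota rate 6% applies to the full value.
Duty = ¥304,521.62 × 6% = ¥18,271.30.
Line 4 (S-438, Casoria, 937 units, ¥138,451.12):
Base rate for S-438 is ¥2.56/unit.
S-438 has an FTA preferential rate, but origin Casoria is not Karius; base rate stands.
Duty = 937 × ¥2.56 = ¥2,398.72.
Total = ¥120,503.70 + ¥24,715.10 + ¥18,271.30 + ¥2,398.72 = ¥165,888.82.

¥165,888.82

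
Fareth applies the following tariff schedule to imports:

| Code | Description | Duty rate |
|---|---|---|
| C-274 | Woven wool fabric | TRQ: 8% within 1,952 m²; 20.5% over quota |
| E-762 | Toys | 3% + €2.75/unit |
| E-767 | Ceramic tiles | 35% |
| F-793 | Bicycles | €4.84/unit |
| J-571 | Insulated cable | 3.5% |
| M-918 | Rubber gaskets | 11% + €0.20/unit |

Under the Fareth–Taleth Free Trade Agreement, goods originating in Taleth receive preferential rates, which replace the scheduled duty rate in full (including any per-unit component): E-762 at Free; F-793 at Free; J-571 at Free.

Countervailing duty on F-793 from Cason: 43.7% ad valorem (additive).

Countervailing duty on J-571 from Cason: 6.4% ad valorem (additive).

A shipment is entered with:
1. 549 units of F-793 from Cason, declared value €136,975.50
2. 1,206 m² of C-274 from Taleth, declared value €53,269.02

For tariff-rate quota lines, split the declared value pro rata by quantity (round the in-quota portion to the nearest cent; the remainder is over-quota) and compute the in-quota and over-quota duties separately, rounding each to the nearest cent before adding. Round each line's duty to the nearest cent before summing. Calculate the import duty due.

Line 1 (F-793, Cason, 549 units, €136,975.50):
Base rate for F-793 is €4.84/unit.
F-793 has an FTA preferential rate, but origin Cason is not Taleth; base rate stands.
Additional duty on F-793 from Cason: +43.7% ad valorem. Applied ad valorem rate = 43.7%.
Duty = €136,975.50 × 43.7% + 549 × €4.84 = €62,515.45.
Line 2 (C-274, Taleth, 1,206 m², €53,269.02):
Code C-274 is under a tariff-rate quota (threshold 1,952 m²). Quantity 1,206 m² is within the quota, so the in-quota rate 8% applies to the full value.
Duty = €53,269.02 × 8% = €4,261.52.
Total = €62,515.45 + €4,261.52 = €66,776.97.

€66,776.97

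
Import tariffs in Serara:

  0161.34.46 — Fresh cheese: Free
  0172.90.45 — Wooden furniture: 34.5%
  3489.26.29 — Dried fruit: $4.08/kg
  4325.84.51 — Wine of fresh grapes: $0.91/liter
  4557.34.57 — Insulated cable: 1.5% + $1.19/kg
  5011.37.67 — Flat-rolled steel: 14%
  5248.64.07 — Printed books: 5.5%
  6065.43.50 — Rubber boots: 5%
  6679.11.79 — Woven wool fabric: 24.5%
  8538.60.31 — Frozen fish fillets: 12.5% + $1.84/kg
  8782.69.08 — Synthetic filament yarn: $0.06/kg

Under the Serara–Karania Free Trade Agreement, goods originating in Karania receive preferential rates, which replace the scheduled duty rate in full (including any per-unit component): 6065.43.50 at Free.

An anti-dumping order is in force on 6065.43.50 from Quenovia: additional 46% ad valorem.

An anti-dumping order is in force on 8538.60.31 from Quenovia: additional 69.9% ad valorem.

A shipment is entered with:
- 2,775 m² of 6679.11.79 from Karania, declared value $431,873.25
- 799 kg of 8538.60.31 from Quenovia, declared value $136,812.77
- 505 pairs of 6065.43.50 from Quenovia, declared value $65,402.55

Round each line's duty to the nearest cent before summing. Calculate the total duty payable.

Line 1 (6679.11.79, Karania, 2,775 m², $431,873.25):
Base rate for 6679.11.79 is 24.5%.
Origin Karania is the FTA partner but 6679.11.79 is not on the preference list; base rate stands.
Duty = $431,873.25 × 24.5% = $105,808.95.
Line 2 (8538.60.31, Quenovia, 799 kg, $136,812.77):
Base rate for 8538.60.31 is 12.5% + $1.84/kg.
Additional duty on 8538.60.31 from Quenovia: +69.9%. Applied ad valorem rate: 12.5% + 69.9% = 82.4%.
Duty = $136,812.77 × 82.4% + 799 × $1.84 = $114,203.88.
Line 3 (6065.43.50, Quenovia, 505 pairs, $65,402.55):
Base rate for 6065.43.50 is 5%.
6065.43.50 has an FTA preferential rate, but origin Quenovia is not Karania; base rate stands.
Additional duty on 6065.43.50 from Quenovia: +46%. Applied ad valorem rate: 5% + 46% = 51%.
Duty = $65,402.55 × 51% = $33,355.30.
Total = $105,808.95 + $114,203.88 + $33,355.30 = $253,368.13.

$253,368.13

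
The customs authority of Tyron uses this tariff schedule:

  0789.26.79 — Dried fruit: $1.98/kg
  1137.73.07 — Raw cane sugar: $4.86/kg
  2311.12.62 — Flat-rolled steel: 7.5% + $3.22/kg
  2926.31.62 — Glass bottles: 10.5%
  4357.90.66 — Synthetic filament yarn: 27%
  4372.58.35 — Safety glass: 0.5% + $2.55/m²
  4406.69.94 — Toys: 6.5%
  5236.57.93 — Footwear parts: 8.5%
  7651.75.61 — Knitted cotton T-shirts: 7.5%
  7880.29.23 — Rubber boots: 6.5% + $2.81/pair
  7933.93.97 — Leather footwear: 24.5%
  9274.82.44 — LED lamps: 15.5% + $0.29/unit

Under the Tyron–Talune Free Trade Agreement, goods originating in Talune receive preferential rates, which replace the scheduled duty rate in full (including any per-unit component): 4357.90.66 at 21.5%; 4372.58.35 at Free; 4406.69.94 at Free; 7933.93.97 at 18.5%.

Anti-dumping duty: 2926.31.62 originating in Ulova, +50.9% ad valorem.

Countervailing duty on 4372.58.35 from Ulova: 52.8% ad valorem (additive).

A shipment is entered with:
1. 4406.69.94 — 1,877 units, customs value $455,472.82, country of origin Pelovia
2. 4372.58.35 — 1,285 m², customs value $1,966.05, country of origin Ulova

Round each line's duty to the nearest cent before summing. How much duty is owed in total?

$33,930.38

Line 1 (4406.69.94, Pelovia, 1,877 units, $455,472.82):
Base rate for 4406.69.94 is 6.5%.
4406.69.94 has an FTA preferential rate, but origin Pelovia is not Talune; base rate stands.
Duty = $455,472.82 × 6.5% = $29,605.73.
Line 2 (4372.58.35, Ulova, 1,285 m², $1,966.05):
Base rate for 4372.58.35 is 0.5% + $2.55/m².
4372.58.35 has an FTA preferential rate, but origin Ulova is not Talune; base rate stands.
Additional duty on 4372.58.35 from Ulova: +52.8%. Applied ad valorem rate: 0.5% + 52.8% = 53.3%.
Duty = $1,966.05 × 53.3% + 1,285 × $2.55 = $4,324.65.
Total = $29,605.73 + $4,324.65 = $33,930.38.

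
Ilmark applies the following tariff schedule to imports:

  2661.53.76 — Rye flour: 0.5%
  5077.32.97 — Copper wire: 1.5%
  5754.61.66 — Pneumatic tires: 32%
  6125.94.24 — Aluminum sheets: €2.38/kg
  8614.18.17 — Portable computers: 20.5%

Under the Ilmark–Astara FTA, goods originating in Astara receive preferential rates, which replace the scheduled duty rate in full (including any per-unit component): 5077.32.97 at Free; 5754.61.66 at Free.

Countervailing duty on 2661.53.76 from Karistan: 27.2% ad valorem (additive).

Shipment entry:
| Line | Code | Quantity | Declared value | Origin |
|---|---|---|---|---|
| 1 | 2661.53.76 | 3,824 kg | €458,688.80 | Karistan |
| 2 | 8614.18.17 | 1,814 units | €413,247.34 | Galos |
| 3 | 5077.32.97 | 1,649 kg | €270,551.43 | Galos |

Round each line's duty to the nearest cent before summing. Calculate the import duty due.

Line 1 (2661.53.76, Karistan, 3,824 kg, €458,688.80):
Base rate for 2661.53.76 is 0.5%.
Additional duty on 2661.53.76 from Karistan: +27.2%. Applied ad valorem rate: 0.5% + 27.2% = 27.7%.
Duty = €458,688.80 × 27.7% = €127,056.80.
Line 2 (8614.18.17, Galos, 1,814 units, €413,247.34):
Base rate for 8614.18.17 is 20.5%.
Duty = €413,247.34 × 20.5% = €84,715.70.
Line 3 (5077.32.97, Galos, 1,649 kg, €270,551.43):
Base rate for 5077.32.97 is 1.5%.
5077.32.97 has an FTA preferential rate, but origin Galos is not Astara; base rate stands.
Duty = €270,551.43 × 1.5% = €4,058.27.
Total = €127,056.80 + €84,715.70 + €4,058.27 = €215,830.77.

€215,830.77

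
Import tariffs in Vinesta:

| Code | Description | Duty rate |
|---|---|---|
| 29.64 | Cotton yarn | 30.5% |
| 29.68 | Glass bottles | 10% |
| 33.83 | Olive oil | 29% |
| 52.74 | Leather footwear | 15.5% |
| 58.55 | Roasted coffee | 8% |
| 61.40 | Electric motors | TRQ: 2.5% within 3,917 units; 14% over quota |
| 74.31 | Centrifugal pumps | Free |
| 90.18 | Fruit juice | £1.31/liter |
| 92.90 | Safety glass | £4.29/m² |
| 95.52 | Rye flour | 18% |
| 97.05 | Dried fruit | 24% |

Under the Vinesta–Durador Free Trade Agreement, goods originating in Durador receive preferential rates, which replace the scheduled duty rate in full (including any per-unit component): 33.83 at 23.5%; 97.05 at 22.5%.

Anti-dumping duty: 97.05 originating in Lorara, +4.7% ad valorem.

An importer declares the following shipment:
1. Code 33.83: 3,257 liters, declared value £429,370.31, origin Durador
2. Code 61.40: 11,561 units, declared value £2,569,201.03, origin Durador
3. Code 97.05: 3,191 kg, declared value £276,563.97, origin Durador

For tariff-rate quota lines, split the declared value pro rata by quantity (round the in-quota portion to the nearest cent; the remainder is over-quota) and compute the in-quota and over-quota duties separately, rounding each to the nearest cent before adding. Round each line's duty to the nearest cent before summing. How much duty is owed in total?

£422,712.44

Line 1 (33.83, Durador, 3,257 liters, £429,370.31):
Base rate for 33.83 is 29%.
Origin Durador qualifies under the Vinesta–Durador agreement and 33.83 is covered: preferential rate 23.5% applies instead.
Duty = £429,370.31 × 23.5% = £100,902.02.
Line 2 (61.40, Durador, 11,561 units, £2,569,201.03):
Code 61.40 is under a tariff-rate quota (threshold 3,917 units). In-quota: 3,917 units at 2.5%; over-quota: 7,644 units at 14%.
Pro-rata value split: in-quota = £2,569,201.03 × 3,917/11,561 = £870,474.91; over-quota = £2,569,201.03 − £870,474.91 = £1,698,726.12.
In-quota duty = £870,474.91 × 2.5% = £21,761.87. Over-quota duty = £1,698,726.12 × 14% = £237,821.66.
Line duty = £21,761.87 + £237,821.66 = £259,583.53.
Line 3 (97.05, Durador, 3,191 kg, £276,563.97):
Base rate for 97.05 is 24%.
Origin Durador qualifies under the Vinesta–Durador agreement and 97.05 is covered: preferential rate 22.5% applies instead.
The additional-duty order on 97.05 targets Lorara, not Durador; it does not apply.
Duty = £276,563.97 × 22.5% = £62,226.89.
Total = £100,902.02 + £259,583.53 + £62,226.89 = £422,712.44.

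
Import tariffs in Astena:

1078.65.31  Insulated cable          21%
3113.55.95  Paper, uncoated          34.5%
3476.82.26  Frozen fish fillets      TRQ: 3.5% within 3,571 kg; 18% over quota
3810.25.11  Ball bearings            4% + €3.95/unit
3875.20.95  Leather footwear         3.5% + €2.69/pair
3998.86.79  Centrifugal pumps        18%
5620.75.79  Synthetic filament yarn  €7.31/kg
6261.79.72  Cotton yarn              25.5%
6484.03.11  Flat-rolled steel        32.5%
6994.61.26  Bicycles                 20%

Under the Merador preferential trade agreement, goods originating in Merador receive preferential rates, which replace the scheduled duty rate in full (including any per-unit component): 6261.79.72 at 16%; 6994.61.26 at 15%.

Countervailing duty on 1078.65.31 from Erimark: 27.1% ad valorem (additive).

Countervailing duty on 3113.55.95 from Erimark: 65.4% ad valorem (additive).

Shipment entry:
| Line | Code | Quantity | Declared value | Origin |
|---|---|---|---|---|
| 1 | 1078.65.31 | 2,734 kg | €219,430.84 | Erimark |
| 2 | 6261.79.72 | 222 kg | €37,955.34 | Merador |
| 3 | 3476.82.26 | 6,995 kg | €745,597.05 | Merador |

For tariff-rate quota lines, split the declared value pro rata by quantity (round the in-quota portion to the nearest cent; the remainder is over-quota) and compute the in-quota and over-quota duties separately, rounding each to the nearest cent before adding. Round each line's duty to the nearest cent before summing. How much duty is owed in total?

Line 1 (1078.65.31, Erimark, 2,734 kg, €219,430.84):
Base rate for 1078.65.31 is 21%.
Additional duty on 1078.65.31 from Erimark: +27.1%. Applied ad valorem rate: 21% + 27.1% = 48.1%.
Duty = €219,430.84 × 48.1% = €105,546.23.
Line 2 (6261.79.72, Merador, 222 kg, €37,955.34):
Base rate for 6261.79.72 is 25.5%.
Origin Merador qualifies under the Astena–Merador agreement and 6261.79.72 is covered: preferential rate 16% applies instead.
Duty = €37,955.34 × 16% = €6,072.85.
Line 3 (3476.82.26, Merador, 6,995 kg, €745,597.05):
Code 3476.82.26 is under a tariff-rate quota (threshold 3,571 kg). In-quota: 3,571 kg at 3.5%; over-quota: 3,424 kg at 18%.
Pro-rata value split: in-quota = €745,597.05 × 3,571/6,995 = €380,632.89; over-quota = €745,597.05 − €380,632.89 = €364,964.16.
In-quota duty = €380,632.89 × 3.5% = €13,322.15. Over-quota duty = €364,964.16 × 18% = €65,693.55.
Line duty = €13,322.15 + €65,693.55 = €79,015.70.
Total = €105,546.23 + €6,072.85 + €79,015.70 = €190,634.78.

€190,634.78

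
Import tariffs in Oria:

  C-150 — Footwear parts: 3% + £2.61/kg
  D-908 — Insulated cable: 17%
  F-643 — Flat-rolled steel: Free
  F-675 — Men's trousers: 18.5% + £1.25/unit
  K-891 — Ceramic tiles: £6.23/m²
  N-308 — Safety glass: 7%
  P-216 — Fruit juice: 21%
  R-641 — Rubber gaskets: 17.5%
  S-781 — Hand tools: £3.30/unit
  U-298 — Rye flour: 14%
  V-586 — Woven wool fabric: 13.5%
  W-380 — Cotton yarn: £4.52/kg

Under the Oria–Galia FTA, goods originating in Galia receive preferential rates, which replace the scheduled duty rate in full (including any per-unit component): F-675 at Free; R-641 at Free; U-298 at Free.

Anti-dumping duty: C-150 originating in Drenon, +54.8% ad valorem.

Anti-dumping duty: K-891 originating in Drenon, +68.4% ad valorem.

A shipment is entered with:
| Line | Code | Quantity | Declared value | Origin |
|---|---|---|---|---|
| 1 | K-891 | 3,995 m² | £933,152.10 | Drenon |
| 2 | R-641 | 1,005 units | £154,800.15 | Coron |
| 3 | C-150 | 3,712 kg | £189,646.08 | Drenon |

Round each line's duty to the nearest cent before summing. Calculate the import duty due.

£809,558.67

Line 1 (K-891, Drenon, 3,995 m², £933,152.10):
Base rate for K-891 is £6.23/m².
Additional duty on K-891 from Drenon: +68.4% ad valorem. Applied ad valorem rate = 68.4%.
Duty = £933,152.10 × 68.4% + 3,995 × £6.23 = £663,164.89.
Line 2 (R-641, Coron, 1,005 units, £154,800.15):
Base rate for R-641 is 17.5%.
R-641 has an FTA preferential rate, but origin Coron is not Galia; base rate stands.
Duty = £154,800.15 × 17.5% = £27,090.03.
Line 3 (C-150, Drenon, 3,712 kg, £189,646.08):
Base rate for C-150 is 3% + £2.61/kg.
Additional duty on C-150 from Drenon: +54.8%. Applied ad valorem rate: 3% + 54.8% = 57.8%.
Duty = £189,646.08 × 57.8% + 3,712 × £2.61 = £119,303.75.
Total = £663,164.89 + £27,090.03 + £119,303.75 = £809,558.67.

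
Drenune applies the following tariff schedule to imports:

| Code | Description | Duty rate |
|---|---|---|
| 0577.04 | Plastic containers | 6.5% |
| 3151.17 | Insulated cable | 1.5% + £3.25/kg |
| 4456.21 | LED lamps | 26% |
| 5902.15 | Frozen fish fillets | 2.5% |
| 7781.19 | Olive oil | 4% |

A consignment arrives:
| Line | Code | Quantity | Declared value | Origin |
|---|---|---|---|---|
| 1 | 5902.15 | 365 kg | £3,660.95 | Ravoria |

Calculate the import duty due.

Line 1 (5902.15, Ravoria, 365 kg, £3,660.95):
Base rate for 5902.15 is 2.5%.
Duty = £3,660.95 × 2.5% = £91.52.

£91.52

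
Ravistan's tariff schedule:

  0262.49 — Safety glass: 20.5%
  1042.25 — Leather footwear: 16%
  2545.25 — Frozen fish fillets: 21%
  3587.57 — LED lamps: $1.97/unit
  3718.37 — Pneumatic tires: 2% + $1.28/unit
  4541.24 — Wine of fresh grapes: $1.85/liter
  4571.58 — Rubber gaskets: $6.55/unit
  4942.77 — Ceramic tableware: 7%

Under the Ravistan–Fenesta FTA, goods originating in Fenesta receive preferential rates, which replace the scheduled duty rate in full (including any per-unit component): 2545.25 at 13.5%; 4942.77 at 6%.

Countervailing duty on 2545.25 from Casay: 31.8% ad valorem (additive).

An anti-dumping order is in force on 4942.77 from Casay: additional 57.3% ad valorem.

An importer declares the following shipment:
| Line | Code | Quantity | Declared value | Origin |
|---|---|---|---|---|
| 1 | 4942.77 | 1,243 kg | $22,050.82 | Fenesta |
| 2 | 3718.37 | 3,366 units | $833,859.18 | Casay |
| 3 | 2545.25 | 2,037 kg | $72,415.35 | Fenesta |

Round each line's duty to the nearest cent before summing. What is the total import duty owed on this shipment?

Line 1 (4942.77, Fenesta, 1,243 kg, $22,050.82):
Base rate for 4942.77 is 7%.
Origin Fenesta qualifies under the Ravistan–Fenesta agreement and 4942.77 is covered: preferential rate 6% applies instead.
The additional-duty order on 4942.77 targets Casay, not Fenesta; it does not apply.
Duty = $22,050.82 × 6% = $1,323.05.
Line 2 (3718.37, Casay, 3,366 units, $833,859.18):
Base rate for 3718.37 is 2% + $1.28/unit.
Duty = $833,859.18 × 2% + 3,366 × $1.28 = $20,985.66.
Line 3 (2545.25, Fenesta, 2,037 kg, $72,415.35):
Base rate for 2545.25 is 21%.
Origin Fenesta qualifies under the Ravistan–Fenesta agreement and 2545.25 is covered: preferential rate 13.5% applies instead.
The additional-duty order on 2545.25 targets Casay, not Fenesta; it does not apply.
Duty = $72,415.35 × 13.5% = $9,776.07.
Total = $1,323.05 + $20,985.66 + $9,776.07 = $32,084.78.

$32,084.78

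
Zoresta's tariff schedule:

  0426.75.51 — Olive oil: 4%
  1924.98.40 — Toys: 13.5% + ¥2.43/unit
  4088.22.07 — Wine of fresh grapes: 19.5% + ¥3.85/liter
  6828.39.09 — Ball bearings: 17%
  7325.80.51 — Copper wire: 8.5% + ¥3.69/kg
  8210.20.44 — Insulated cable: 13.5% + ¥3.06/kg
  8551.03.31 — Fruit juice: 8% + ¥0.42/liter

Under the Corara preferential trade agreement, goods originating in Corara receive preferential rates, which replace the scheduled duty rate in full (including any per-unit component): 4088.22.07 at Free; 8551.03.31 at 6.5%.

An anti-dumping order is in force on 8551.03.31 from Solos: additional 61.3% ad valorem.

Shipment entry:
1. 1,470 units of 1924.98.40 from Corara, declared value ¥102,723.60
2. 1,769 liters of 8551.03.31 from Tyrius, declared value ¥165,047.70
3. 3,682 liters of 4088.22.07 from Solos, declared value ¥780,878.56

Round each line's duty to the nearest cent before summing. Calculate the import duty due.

Line 1 (1924.98.40, Corara, 1,470 units, ¥102,723.60):
Base rate for 1924.98.40 is 13.5% + ¥2.43/unit.
Origin Corara is the FTA partner but 1924.98.40 is not on the preference list; base rate stands.
Duty = ¥102,723.60 × 13.5% + 1,470 × ¥2.43 = ¥17,439.79.
Line 2 (8551.03.31, Tyrius, 1,769 liters, ¥165,047.70):
Base rate for 8551.03.31 is 8% + ¥0.42/liter.
8551.03.31 has an FTA preferential rate, but origin Tyrius is not Corara; base rate stands.
The additional-duty order on 8551.03.31 targets Solos, not Tyrius; it does not apply.
Duty = ¥165,047.70 × 8% + 1,769 × ¥0.42 = ¥13,946.80.
Line 3 (4088.22.07, Solos, 3,682 liters, ¥780,878.56):
Base rate for 4088.22.07 is 19.5% + ¥3.85/liter.
4088.22.07 has an FTA preferential rate, but origin Solos is not Corara; base rate stands.
Duty = ¥780,878.56 × 19.5% + 3,682 × ¥3.85 = ¥166,447.02.
Total = ¥17,439.79 + ¥13,946.80 + ¥166,447.02 = ¥197,833.61.

¥197,833.61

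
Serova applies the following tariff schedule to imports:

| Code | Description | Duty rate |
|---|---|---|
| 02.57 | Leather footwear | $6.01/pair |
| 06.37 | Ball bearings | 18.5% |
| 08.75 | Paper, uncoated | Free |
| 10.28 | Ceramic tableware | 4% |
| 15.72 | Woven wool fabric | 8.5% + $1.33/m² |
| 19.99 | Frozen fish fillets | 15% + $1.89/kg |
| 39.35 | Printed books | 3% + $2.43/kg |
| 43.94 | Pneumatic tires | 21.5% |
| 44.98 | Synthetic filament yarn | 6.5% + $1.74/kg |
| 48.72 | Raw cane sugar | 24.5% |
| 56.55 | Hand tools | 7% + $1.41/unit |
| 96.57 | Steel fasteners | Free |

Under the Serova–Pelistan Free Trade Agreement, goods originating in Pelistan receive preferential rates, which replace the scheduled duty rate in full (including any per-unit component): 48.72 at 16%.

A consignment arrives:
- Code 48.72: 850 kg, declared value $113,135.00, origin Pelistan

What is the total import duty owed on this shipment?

$18,101.60

Line 1 (48.72, Pelistan, 850 kg, $113,135.00):
Base rate for 48.72 is 24.5%.
Origin Pelistan qualifies under the Serova–Pelistan agreement and 48.72 is covered: preferential rate 16% applies instead.
Duty = $113,135.00 × 16% = $18,101.60.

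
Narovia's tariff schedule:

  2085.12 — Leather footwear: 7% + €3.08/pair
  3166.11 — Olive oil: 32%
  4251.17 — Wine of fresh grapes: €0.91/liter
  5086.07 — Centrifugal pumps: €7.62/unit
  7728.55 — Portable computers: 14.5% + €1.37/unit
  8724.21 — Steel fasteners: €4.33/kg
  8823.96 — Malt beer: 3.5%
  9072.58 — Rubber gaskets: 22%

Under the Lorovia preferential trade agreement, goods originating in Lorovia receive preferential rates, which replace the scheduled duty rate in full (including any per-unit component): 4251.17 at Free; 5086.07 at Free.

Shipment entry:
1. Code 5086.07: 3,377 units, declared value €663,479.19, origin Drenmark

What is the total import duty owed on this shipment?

Line 1 (5086.07, Drenmark, 3,377 units, €663,479.19):
Base rate for 5086.07 is €7.62/unit.
5086.07 has an FTA preferential rate, but origin Drenmark is not Lorovia; base rate stands.
Duty = 3,377 × €7.62 = €25,732.74.

€25,732.74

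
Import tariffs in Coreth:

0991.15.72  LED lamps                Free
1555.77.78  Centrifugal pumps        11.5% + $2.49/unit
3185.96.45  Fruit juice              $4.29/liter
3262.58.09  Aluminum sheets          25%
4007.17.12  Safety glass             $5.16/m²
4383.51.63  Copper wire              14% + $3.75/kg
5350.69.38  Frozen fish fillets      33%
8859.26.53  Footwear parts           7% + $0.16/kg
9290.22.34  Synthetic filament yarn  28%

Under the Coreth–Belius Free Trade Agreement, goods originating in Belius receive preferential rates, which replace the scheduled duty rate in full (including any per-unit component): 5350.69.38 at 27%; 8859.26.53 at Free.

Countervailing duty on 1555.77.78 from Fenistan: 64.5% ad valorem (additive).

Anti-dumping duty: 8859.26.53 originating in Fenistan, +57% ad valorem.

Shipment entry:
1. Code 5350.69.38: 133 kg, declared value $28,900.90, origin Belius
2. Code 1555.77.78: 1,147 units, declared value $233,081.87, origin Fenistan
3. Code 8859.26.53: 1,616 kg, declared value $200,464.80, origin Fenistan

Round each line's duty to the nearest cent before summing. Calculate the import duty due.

Line 1 (5350.69.38, Belius, 133 kg, $28,900.90):
Base rate for 5350.69.38 is 33%.
Origin Belius qualifies under the Coreth–Belius agreement and 5350.69.38 is covered: preferential rate 27% applies instead.
Duty = $28,900.90 × 27% = $7,803.24.
Line 2 (1555.77.78, Fenistan, 1,147 units, $233,081.87):
Base rate for 1555.77.78 is 11.5% + $2.49/unit.
Additional duty on 1555.77.78 from Fenistan: +64.5%. Applied ad valorem rate: 11.5% + 64.5% = 76%.
Duty = $233,081.87 × 76% + 1,147 × $2.49 = $179,998.25.
Line 3 (8859.26.53, Fenistan, 1,616 kg, $200,464.80):
Base rate for 8859.26.53 is 7% + $0.16/kg.
8859.26.53 has an FTA preferential rate, but origin Fenistan is not Belius; base rate stands.
Additional duty on 8859.26.53 from Fenistan: +57%. Applied ad valorem rate: 7% + 57% = 64%.
Duty = $200,464.80 × 64% + 1,616 × $0.16 = $128,556.03.
Total = $7,803.24 + $179,998.25 + $128,556.03 = $316,357.52.

$316,357.52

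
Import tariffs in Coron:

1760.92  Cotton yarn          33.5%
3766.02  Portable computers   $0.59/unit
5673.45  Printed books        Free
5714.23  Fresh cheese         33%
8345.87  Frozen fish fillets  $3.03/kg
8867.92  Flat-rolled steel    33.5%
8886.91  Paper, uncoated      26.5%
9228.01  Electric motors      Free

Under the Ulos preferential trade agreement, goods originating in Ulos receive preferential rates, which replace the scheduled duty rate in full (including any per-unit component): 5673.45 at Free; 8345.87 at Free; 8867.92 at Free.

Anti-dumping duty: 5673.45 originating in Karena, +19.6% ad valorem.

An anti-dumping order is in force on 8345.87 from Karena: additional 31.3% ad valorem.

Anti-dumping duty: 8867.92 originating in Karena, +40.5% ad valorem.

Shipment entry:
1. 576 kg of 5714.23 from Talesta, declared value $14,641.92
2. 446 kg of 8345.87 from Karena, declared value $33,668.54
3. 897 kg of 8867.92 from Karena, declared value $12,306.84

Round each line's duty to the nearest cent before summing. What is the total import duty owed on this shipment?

$25,828.52

Line 1 (5714.23, Talesta, 576 kg, $14,641.92):
Base rate for 5714.23 is 33%.
Duty = $14,641.92 × 33% = $4,831.83.
Line 2 (8345.87, Karena, 446 kg, $33,668.54):
Base rate for 8345.87 is $3.03/kg.
8345.87 has an FTA preferential rate, but origin Karena is not Ulos; base rate stands.
Additional duty on 8345.87 from Karena: +31.3% ad valorem. Applied ad valorem rate = 31.3%.
Duty = $33,668.54 × 31.3% + 446 × $3.03 = $11,889.63.
Line 3 (8867.92, Karena, 897 kg, $12,306.84):
Base rate for 8867.92 is 33.5%.
8867.92 has an FTA preferential rate, but origin Karena is not Ulos; base rate stands.
Additional duty on 8867.92 from Karena: +40.5%. Applied ad valorem rate: 33.5% + 40.5% = 74%.
Duty = $12,306.84 × 74% = $9,107.06.
Total = $4,831.83 + $11,889.63 + $9,107.06 = $25,828.52.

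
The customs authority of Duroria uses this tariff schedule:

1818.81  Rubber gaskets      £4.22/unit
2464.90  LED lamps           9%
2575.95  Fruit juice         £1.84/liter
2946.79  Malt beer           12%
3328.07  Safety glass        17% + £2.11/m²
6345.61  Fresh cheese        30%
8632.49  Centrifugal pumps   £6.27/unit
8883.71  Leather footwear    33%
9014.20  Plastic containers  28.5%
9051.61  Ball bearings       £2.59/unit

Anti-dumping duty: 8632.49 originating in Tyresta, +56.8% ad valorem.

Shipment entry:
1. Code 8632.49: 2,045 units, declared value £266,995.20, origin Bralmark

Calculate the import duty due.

£12,822.15

Line 1 (8632.49, Bralmark, 2,045 units, £266,995.20):
Base rate for 8632.49 is £6.27/unit.
The additional-duty order on 8632.49 targets Tyresta, not Bralmark; it does not apply.
Duty = 2,045 × £6.27 = £12,822.15.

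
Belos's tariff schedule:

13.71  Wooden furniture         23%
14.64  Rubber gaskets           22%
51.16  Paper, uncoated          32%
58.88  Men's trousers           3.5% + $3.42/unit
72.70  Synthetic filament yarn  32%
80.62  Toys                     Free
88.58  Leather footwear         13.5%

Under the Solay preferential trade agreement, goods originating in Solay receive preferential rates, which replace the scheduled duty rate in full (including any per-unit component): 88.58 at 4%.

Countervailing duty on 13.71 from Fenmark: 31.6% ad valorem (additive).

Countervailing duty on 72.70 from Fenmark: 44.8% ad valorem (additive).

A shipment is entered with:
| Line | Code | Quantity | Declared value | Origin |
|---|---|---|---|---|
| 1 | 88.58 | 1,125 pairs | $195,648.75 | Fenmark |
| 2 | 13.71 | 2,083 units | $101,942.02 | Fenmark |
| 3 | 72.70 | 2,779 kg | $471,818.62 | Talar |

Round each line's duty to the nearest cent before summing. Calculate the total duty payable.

$233,054.88

Line 1 (88.58, Fenmark, 1,125 pairs, $195,648.75):
Base rate for 88.58 is 13.5%.
88.58 has an FTA preferential rate, but origin Fenmark is not Solay; base rate stands.
Duty = $195,648.75 × 13.5% = $26,412.58.
Line 2 (13.71, Fenmark, 2,083 units, $101,942.02):
Base rate for 13.71 is 23%.
Additional duty on 13.71 from Fenmark: +31.6%. Applied ad valorem rate: 23% + 31.6% = 54.6%.
Duty = $101,942.02 × 54.6% = $55,660.34.
Line 3 (72.70, Talar, 2,779 kg, $471,818.62):
Base rate for 72.70 is 32%.
The additional-duty order on 72.70 targets Fenmark, not Talar; it does not apply.
Duty = $471,818.62 × 32% = $150,981.96.
Total = $26,412.58 + $55,660.34 + $150,981.96 = $233,054.88.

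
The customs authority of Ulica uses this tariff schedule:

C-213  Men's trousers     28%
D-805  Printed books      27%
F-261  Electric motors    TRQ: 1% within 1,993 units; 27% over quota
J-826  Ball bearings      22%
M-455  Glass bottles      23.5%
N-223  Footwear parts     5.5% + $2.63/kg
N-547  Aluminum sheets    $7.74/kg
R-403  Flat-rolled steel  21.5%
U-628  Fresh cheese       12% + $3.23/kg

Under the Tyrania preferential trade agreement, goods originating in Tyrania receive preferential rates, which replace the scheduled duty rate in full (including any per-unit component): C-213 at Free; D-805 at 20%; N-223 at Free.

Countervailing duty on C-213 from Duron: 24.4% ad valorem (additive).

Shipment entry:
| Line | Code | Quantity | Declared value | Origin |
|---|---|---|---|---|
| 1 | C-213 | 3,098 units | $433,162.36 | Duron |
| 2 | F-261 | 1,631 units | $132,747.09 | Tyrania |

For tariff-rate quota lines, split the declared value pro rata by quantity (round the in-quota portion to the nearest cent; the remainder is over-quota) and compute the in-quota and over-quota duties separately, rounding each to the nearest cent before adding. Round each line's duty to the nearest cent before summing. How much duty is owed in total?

$228,304.55

Line 1 (C-213, Duron, 3,098 units, $433,162.36):
Base rate for C-213 is 28%.
C-213 has an FTA preferential rate, but origin Duron is not Tyrania; base rate stands.
Additional duty on C-213 from Duron: +24.4%. Applied ad valorem rate: 28% + 24.4% = 52.4%.
Duty = $433,162.36 × 52.4% = $226,977.08.
Line 2 (F-261, Tyrania, 1,631 units, $132,747.09):
Code F-261 is under a tariff-rate quota (threshold 1,993 units). Quantity 1,631 units is within the quota, so the in-quota rate 1% applies to the full value.
Duty = $132,747.09 × 1% = $1,327.47.
Total = $226,977.08 + $1,327.47 = $228,304.55.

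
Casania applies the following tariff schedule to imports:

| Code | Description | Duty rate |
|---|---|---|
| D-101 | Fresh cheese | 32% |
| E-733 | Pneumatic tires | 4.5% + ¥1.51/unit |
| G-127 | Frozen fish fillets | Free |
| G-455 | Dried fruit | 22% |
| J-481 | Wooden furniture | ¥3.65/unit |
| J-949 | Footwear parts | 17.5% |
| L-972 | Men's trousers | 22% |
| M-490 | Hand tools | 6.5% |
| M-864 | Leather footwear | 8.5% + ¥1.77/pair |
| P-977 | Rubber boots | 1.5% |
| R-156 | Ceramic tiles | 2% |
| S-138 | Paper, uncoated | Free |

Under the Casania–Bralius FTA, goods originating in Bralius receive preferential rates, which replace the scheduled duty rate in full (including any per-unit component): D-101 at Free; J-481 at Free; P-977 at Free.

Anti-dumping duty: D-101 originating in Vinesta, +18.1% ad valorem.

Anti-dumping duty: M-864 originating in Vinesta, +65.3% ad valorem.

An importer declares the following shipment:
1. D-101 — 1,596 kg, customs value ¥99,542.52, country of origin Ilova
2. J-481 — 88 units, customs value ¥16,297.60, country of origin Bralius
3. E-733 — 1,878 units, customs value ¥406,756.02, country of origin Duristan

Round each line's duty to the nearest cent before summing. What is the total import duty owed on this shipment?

¥52,993.41

Line 1 (D-101, Ilova, 1,596 kg, ¥99,542.52):
Base rate for D-101 is 32%.
D-101 has an FTA preferential rate, but origin Ilova is not Bralius; base rate stands.
The additional-duty order on D-101 targets Vinesta, not Ilova; it does not apply.
Duty = ¥99,542.52 × 32% = ¥31,853.61.
Line 2 (J-481, Bralius, 88 units, ¥16,297.60):
Base rate for J-481 is ¥3.65/unit.
Origin Bralius qualifies under the Casania–Bralius agreement and J-481 is covered: preferential rate Free applies instead.
Duty = ¥16,297.60 × 0% = ¥0.00.
Line 3 (E-733, Duristan, 1,878 units, ¥406,756.02):
Base rate for E-733 is 4.5% + ¥1.51/unit.
Duty = ¥406,756.02 × 4.5% + 1,878 × ¥1.51 = ¥21,139.80.
Total = ¥31,853.61 + ¥0.00 + ¥21,139.80 = ¥52,993.41.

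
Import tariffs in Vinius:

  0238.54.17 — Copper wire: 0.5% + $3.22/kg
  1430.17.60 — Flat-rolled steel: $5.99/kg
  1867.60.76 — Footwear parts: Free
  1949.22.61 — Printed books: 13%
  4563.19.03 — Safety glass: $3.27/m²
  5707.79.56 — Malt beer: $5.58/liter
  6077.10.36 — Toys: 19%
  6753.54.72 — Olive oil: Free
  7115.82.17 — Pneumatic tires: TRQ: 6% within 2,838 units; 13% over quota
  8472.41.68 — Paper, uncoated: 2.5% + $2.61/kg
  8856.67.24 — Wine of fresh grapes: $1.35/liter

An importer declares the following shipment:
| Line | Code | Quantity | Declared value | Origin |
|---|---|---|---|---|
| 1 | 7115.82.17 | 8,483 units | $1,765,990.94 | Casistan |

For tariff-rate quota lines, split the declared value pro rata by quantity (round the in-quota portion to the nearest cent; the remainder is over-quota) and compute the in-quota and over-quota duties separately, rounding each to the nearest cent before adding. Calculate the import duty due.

$188,221.78

Line 1 (7115.82.17, Casistan, 8,483 units, $1,765,990.94):
Code 7115.82.17 is under a tariff-rate quota (threshold 2,838 units). In-quota: 2,838 units at 6%; over-quota: 5,645 units at 13%.
Pro-rata value split: in-quota = $1,765,990.94 × 2,838/8,483 = $590,814.84; over-quota = $1,765,990.94 − $590,814.84 = $1,175,176.10.
In-quota duty = $590,814.84 × 6% = $35,448.89. Over-quota duty = $1,175,176.10 × 13% = $152,772.89.
Line duty = $35,448.89 + $152,772.89 = $188,221.78.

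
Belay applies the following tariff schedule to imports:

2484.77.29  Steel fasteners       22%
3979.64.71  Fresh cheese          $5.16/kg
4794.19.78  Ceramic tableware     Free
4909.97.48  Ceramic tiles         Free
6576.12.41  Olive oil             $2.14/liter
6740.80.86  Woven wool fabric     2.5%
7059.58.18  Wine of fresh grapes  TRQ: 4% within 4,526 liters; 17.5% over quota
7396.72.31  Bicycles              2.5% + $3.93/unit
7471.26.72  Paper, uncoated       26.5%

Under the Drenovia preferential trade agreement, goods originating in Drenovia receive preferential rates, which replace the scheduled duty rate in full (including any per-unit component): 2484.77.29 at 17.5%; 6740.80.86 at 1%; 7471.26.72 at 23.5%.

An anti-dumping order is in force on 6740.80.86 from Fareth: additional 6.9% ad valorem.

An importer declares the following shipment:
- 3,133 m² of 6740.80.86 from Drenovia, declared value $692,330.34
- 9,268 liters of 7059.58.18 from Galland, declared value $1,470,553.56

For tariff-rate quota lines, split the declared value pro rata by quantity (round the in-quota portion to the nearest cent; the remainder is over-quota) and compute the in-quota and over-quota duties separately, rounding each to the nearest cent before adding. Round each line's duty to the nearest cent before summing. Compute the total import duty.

Line 1 (6740.80.86, Drenovia, 3,133 m², $692,330.34):
Base rate for 6740.80.86 is 2.5%.
Origin Drenovia qualifies under the Belay–Drenovia agreement and 6740.80.86 is covered: preferential rate 1% applies instead.
The additional-duty order on 6740.80.86 targets Fareth, not Drenovia; it does not apply.
Duty = $692,330.34 × 1% = $6,923.30.
Line 2 (7059.58.18, Galland, 9,268 liters, $1,470,553.56):
Code 7059.58.18 is under a tariff-rate quota (threshold 4,526 liters). In-quota: 4,526 liters at 4%; over-quota: 4,742 liters at 17.5%.
Pro-rata value split: in-quota = $1,470,553.56 × 4,526/9,268 = $718,140.42; over-quota = $1,470,553.56 − $718,140.42 = $752,413.14.
In-quota duty = $718,140.42 × 4% = $28,725.62. Over-quota duty = $752,413.14 × 17.5% = $131,672.30.
Line duty = $28,725.62 + $131,672.30 = $160,397.92.
Total = $6,923.30 + $160,397.92 = $167,321.22.

$167,321.22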